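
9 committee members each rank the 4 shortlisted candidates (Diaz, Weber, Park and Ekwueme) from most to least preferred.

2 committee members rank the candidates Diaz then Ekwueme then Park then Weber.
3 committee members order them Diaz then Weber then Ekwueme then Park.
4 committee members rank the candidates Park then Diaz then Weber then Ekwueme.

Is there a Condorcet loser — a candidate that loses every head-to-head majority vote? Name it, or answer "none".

Pairwise majorities:
Diaz vs Weber: Diaz, 9–0.
Diaz vs Park: Diaz wins 5–4.
Diaz vs Ekwueme: 9 to 0, Diaz.
Weber vs Park: Park, 6–3.
Weber vs Ekwueme: Weber wins 7–2.
Park vs Ekwueme: 4 for Park, 5 for Ekwueme — Ekwueme by 5–4.
No candidate is winless: Diaz beats Weber; Weber beats Ekwueme; Park beats Weber; Ekwueme beats Park. There is no Condorcet loser.

none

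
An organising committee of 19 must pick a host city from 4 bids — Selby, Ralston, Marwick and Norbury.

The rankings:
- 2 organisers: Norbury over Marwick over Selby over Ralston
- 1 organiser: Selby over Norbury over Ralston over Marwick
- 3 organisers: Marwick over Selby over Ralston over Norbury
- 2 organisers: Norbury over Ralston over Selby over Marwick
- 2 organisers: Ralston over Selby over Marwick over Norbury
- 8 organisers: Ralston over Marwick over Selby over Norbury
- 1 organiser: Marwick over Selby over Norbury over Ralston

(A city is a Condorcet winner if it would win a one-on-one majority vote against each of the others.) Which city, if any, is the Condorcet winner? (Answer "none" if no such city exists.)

Ralston

Check each pair by majority over 19 ballots:
Selby vs Ralston: 7 to 12, Ralston.
Selby vs Marwick: Selby is ranked higher on 1+2+2 = 5 ballots, Marwick on 14. Marwick wins 14–5.
Selby vs Norbury: 15 to 4, Selby.
Ralston vs Marwick: 13 to 6, Ralston.
Ralston vs Norbury: 3+2+8 = 13 for Ralston, 6 for Norbury — Ralston by 13–6.
Marwick vs Norbury: Marwick is ranked higher on 3+2+8+1 = 14 ballots, Norbury on 5. Marwick wins 14–5.
Ralston defeats every rival head-to-head and is the Condorcet winner.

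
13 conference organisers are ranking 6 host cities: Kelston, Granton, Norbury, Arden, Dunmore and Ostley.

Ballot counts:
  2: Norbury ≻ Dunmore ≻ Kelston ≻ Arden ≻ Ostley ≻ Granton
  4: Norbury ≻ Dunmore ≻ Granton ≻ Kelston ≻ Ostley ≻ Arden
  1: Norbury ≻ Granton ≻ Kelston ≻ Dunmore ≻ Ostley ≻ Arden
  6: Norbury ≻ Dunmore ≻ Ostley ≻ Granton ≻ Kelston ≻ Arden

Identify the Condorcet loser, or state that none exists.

Arden

Head-to-head results (13 organisers):
Kelston–Granton: Granton 11–2.
Kelston–Norbury: Norbury 13–0.
Kelston vs Arden: Kelston preferred on 2+4+1+6 = 13 ballots; Kelston wins 13–0.
Kelston vs Dunmore: Kelston is ranked higher on 1 ballot, Dunmore on 12. Dunmore wins 12–1.
Kelston vs Ostley: Kelston preferred on 2+4+1 = 7 ballots; Kelston wins 7–6.
Granton vs Norbury: Granton preferred on 0 ballots; Norbury wins 13–0.
Granton vs Arden: Granton preferred on 4+1+6 = 11 ballots; Granton wins 11–2.
Granton vs Dunmore: Granton is ranked higher on 1 ballot, Dunmore on 12. Dunmore wins 12–1.
Granton–Ostley: Ostley 8–5.
Norbury vs Arden: Norbury is ranked higher on 2+4+1+6 = 13 ballots, Arden on 0. Norbury wins 13–0.
Norbury vs Dunmore: 2+4+1+6 = 13 for Norbury, 0 for Dunmore — Norbury by 13–0.
Norbury vs Ostley: Norbury, 13–0.
Arden vs Dunmore: Arden preferred on 0 ballots; Dunmore wins 13–0.
Arden vs Ostley: 2 to 11, Ostley.
Dunmore vs Ostley: Dunmore is ranked higher on 2+4+1+6 = 13 ballots, Ostley on 0. Dunmore wins 13–0.
Arden loses to every other city — it is the Condorcet loser.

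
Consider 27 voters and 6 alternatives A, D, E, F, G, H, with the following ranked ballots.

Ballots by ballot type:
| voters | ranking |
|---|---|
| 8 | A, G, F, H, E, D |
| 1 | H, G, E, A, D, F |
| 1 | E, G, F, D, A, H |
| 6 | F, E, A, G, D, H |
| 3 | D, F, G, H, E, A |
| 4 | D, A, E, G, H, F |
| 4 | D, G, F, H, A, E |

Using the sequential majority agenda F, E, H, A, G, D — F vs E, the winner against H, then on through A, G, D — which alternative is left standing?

Round 1: F vs E — 21–6, F advances.
Round 2: F vs H — 22–5, F advances.
Round 3: F vs A — 14–13, F advances.
Round 4: F vs G — 9–18, G advances.
Round 5: G vs D — 16–11, G advances.
The agenda winner is G.

G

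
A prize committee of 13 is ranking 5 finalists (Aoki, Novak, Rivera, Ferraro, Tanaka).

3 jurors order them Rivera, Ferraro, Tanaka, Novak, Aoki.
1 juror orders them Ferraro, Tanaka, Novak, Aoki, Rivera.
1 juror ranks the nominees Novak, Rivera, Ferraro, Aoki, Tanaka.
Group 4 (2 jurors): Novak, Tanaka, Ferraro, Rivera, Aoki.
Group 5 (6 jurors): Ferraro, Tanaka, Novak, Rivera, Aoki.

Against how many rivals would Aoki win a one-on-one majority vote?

0

Aoki against each rival (13 jurors):
Aoki vs Novak: 0 to 13, Novak.
Aoki–Rivera: Rivera 12–1.
Aoki vs Ferraro: Aoki is ranked higher on 0 ballots, Ferraro on 13. Ferraro wins 13–0.
Aoki vs Tanaka: 1 for Aoki, 12 for Tanaka — Tanaka by 12–1.
Aoki beats no one; loses to Novak, Rivera, Ferraro, Tanaka — 0 pairwise wins.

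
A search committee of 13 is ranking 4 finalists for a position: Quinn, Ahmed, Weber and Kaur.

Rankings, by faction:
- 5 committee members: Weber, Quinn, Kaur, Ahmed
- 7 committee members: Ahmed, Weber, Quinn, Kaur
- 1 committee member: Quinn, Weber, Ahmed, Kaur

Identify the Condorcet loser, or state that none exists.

Kaur

Head-to-head results (13 committee members):
Quinn–Ahmed: Ahmed 7–6.
Quinn vs Weber: Weber, 12–1.
Quinn vs Kaur: Quinn wins 13–0.
Ahmed vs Weber: Ahmed wins 7–6.
Ahmed–Kaur: Ahmed 8–5.
Weber vs Kaur: Weber is ranked higher on 5+7+1 = 13 ballots, Kaur on 0. Weber wins 13–0.
Kaur loses to every other candidate — it is the Condorcet loser.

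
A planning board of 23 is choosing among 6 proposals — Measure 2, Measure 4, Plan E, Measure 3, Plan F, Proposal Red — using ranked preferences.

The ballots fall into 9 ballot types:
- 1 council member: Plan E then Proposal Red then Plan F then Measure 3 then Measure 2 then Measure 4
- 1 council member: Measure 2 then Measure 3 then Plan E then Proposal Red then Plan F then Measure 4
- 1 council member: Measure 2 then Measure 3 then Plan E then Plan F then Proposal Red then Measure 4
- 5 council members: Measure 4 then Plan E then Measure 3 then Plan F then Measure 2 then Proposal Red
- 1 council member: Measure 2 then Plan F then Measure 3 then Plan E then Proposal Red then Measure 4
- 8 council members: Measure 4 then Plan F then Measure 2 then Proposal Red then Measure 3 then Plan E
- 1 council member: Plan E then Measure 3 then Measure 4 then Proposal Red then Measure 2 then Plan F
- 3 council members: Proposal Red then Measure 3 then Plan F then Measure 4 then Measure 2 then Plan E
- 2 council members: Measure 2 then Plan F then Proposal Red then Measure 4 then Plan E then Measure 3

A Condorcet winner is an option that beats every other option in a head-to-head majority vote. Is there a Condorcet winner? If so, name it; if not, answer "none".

Measure 4

Check each pair by majority over 23 ballots:
Measure 2 vs Measure 4: 1+1+1+1+2 = 6 for Measure 2, 17 for Measure 4 — Measure 4 by 17–6.
Measure 2 vs Plan E: Measure 2 preferred on 1+1+1+8+3+2 = 16 ballots; Measure 2 wins 16–7.
Measure 2 vs Measure 3: Measure 2 is ranked higher on 1+1+1+8+2 = 13 ballots, Measure 3 on 10. Measure 2 wins 13–10.
Measure 2 vs Plan F: Measure 2 is ranked higher on 1+1+1+1+2 = 6 ballots, Plan F on 17. Plan F wins 17–6.
Measure 2 vs Proposal Red: Measure 2 preferred on 1+1+5+1+8+2 = 18 ballots; Measure 2 wins 18–5.
Measure 4 vs Plan E: Measure 4 preferred on 5+8+3+2 = 18 ballots; Measure 4 wins 18–5.
Measure 4 vs Measure 3: Measure 4 is ranked higher on 5+8+2 = 15 ballots, Measure 3 on 8. Measure 4 wins 15–8.
Measure 4 vs Plan F: Measure 4 is ranked higher on 5+8+1 = 14 ballots, Plan F on 9. Measure 4 wins 14–9.
Measure 4 vs Proposal Red: 5+8+1 = 14 for Measure 4, 9 for Proposal Red — Measure 4 by 14–9.
Plan E vs Measure 3: 1+5+1+2 = 9 for Plan E, 14 for Measure 3 — Measure 3 by 14–9.
Plan E vs Plan F: 9 to 14, Plan F.
Plan E vs Proposal Red: 10 to 13, Proposal Red.
Measure 3 vs Plan F: Measure 3 is ranked higher on 1+1+5+1+3 = 11 ballots, Plan F on 12. Plan F wins 12–11.
Measure 3 vs Proposal Red: 1+1+5+1+1 = 9 for Measure 3, 14 for Proposal Red — Proposal Red by 14–9.
Plan F vs Proposal Red: Plan F preferred on 1+5+1+8+2 = 17 ballots; Plan F wins 17–6.
Only Measure 4 has no losses; Measure 4 is the Condorcet winner.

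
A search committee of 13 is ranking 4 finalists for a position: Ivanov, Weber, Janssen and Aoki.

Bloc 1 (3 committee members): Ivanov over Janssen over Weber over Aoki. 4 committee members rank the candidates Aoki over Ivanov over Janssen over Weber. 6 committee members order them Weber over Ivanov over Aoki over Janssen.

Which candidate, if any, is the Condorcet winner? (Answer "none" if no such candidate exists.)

Head-to-head results (13 committee members):
Ivanov vs Weber: Ivanov preferred on 3+4 = 7 ballots; Ivanov wins 7–6.
Ivanov–Janssen: Ivanov 13–0.
Ivanov vs Aoki: 9 to 4, Ivanov.
Weber vs Janssen: 6 to 7, Janssen.
Weber vs Aoki: Weber wins 9–4.
Janssen vs Aoki: Aoki wins 10–3.
Ivanov defeats every rival head-to-head and is the Condorcet winner.

Ivanov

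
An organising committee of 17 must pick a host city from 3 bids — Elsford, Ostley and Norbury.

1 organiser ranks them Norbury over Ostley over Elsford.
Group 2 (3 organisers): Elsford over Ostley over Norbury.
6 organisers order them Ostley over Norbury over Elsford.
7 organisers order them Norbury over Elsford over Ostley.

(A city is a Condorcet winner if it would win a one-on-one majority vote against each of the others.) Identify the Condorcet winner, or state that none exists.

none

Head-to-head results (17 organisers):
Elsford vs Ostley: 3+7 = 10 for Elsford, 7 for Ostley — Elsford by 10–7.
Elsford vs Norbury: Elsford is ranked higher on 3 ballots, Norbury on 14. Norbury wins 14–3.
Ostley vs Norbury: Ostley is ranked higher on 3+6 = 9 ballots, Norbury on 8. Ostley wins 9–8.
No city is unbeaten: Elsford loses to Norbury; Ostley loses to Elsford; Norbury loses to Ostley. In particular Elsford → Ostley → Norbury → Elsford is a majority cycle — no Condorcet winner exists.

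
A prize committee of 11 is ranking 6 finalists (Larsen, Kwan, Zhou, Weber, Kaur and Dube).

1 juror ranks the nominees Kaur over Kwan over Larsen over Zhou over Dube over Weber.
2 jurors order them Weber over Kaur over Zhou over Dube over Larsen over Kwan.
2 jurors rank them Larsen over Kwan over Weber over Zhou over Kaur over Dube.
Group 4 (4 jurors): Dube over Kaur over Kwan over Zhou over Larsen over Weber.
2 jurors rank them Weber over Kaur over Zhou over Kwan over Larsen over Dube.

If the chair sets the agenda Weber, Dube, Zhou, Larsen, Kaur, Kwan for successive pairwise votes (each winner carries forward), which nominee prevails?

Kaur

Round 1: Weber vs Dube — 6–5, Weber advances.
Round 2: Weber vs Zhou — 6–5, Weber advances.
Round 3: Weber vs Larsen — 4–7, Larsen advances.
Round 4: Larsen vs Kaur — 2–9, Kaur advances.
Round 5: Kaur vs Kwan — 9–2, Kaur advances.
The agenda winner is Kaur.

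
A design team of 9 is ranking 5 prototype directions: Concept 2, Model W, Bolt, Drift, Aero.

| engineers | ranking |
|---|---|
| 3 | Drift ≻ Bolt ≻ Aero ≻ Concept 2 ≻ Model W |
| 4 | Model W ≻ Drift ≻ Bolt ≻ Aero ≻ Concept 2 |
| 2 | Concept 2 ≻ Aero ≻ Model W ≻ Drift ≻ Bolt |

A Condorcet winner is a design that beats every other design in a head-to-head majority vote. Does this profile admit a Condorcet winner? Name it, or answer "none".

Pairwise majorities:
Concept 2 vs Model W: Concept 2 preferred on 3+2 = 5 ballots; Concept 2 wins 5–4.
Concept 2–Bolt: Bolt 7–2.
Concept 2 vs Drift: Concept 2 preferred on 2 ballots; Drift wins 7–2.
Concept 2 vs Aero: 2 for Concept 2, 7 for Aero — Aero by 7–2.
Model W vs Bolt: Model W preferred on 4+2 = 6 ballots; Model W wins 6–3.
Model W–Drift: Model W 6–3.
Model W vs Aero: Model W preferred on 4 ballots; Aero wins 5–4.
Bolt vs Drift: Drift wins 9–0.
Bolt vs Aero: Bolt wins 7–2.
Drift vs Aero: Drift, 7–2.
Every design loses at least once (Concept 2 loses to Bolt; Model W loses to Concept 2; Bolt loses to Model W; Drift loses to Model W; Aero loses to Bolt). The majority relation contains the cycle Concept 2 beats Model W beats Bolt beats Concept 2, so there is no Condorcet winner.

none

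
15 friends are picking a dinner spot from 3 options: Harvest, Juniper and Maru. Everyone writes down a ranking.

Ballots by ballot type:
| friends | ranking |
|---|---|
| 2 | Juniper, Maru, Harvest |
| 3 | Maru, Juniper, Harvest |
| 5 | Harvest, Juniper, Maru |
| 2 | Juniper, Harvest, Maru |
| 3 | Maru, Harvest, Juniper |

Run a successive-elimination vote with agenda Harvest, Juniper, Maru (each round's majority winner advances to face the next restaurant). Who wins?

Round 1: Harvest vs Juniper — 8–7, Harvest advances.
Round 2: Harvest vs Maru — 7–8, Maru advances.
Maru survives the agenda.

Maru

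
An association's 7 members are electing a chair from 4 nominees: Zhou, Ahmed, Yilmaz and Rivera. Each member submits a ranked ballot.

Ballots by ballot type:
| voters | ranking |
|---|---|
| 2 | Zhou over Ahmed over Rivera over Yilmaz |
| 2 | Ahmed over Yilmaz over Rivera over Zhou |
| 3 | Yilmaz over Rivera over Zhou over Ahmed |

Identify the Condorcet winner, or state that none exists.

none

Head-to-head results (7 voters):
Zhou vs Ahmed: Zhou is ranked higher on 2+3 = 5 ballots, Ahmed on 2. Zhou wins 5–2.
Zhou vs Yilmaz: Zhou is ranked higher on 2 ballots, Yilmaz on 5. Yilmaz wins 5–2.
Zhou vs Rivera: 2 to 5, Rivera.
Ahmed vs Yilmaz: 4 to 3, Ahmed.
Ahmed vs Rivera: 4 to 3, Ahmed.
Yilmaz vs Rivera: Yilmaz preferred on 2+3 = 5 ballots; Yilmaz wins 5–2.
Every candidate loses at least once (Zhou loses to Yilmaz; Ahmed loses to Zhou; Yilmaz loses to Ahmed; Rivera loses to Ahmed). The majority relation contains the cycle Zhou → Ahmed → Yilmaz → Zhou, so there is no Condorcet winner.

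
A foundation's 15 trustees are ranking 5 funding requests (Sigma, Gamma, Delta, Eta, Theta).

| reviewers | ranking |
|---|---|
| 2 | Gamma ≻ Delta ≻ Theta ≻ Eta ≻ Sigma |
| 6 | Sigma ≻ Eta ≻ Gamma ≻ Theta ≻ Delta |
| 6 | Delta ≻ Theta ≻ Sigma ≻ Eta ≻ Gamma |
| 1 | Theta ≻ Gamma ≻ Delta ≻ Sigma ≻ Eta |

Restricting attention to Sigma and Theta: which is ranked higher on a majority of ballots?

Ballots ranking Sigma above Theta: 6.
Ballots ranking Theta above Sigma: 15 − 6 = 9.
Theta wins the head-to-head 9–6.

Theta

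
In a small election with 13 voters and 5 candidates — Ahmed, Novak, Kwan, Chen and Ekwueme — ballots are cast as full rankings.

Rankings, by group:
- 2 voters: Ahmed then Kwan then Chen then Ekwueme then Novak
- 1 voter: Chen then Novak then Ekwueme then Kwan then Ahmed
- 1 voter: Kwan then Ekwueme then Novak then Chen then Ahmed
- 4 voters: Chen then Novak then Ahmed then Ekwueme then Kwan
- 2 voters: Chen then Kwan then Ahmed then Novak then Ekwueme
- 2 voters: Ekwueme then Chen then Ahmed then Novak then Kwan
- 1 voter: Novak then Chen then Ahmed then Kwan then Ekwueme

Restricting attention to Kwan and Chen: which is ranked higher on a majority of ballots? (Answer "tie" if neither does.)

Chen

Ballots ranking Kwan above Chen: 2 + 1 = 3.
Ballots ranking Chen above Kwan: 13 − 3 = 10.
Chen wins the head-to-head 10–3.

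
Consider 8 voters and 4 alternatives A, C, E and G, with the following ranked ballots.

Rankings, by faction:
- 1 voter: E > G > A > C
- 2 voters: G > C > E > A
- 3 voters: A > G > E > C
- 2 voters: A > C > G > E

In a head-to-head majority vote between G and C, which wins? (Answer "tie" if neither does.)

Ballots ranking G above C: 1 + 2 + 3 = 6.
Ballots ranking C above G: 8 − 6 = 2.
G wins the head-to-head 6–2.

G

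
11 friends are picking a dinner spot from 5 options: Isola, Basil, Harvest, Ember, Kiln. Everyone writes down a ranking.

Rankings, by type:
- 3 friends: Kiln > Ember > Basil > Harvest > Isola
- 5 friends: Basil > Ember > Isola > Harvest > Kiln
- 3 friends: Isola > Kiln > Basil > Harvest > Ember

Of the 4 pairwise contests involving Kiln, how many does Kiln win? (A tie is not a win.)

3

Kiln against each rival (11 friends):
Kiln vs Isola: Kiln preferred on 3 ballots; Isola wins 8–3.
Kiln vs Basil: Kiln wins 6–5.
Kiln–Harvest: Kiln 6–5.
Kiln vs Ember: Kiln, 6–5.
Kiln beats Basil, Harvest, Ember; loses to Isola — 3 pairwise wins.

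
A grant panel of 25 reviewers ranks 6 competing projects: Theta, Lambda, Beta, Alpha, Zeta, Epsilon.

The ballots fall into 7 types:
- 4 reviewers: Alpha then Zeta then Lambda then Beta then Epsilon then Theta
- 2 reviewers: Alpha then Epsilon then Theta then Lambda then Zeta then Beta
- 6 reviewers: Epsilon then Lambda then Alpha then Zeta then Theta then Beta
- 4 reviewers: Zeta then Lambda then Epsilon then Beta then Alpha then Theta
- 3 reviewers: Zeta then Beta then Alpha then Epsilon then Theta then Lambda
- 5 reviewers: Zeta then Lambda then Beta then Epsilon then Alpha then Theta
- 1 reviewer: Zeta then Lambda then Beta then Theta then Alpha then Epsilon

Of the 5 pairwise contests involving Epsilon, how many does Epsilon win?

Epsilon against each rival (25 reviewers):
Epsilon vs Theta: Epsilon wins 24–1.
Epsilon vs Lambda: 11 to 14, Lambda.
Epsilon vs Beta: Beta, 13–12.
Epsilon vs Alpha: Epsilon preferred on 6+4+5 = 15 ballots; Epsilon wins 15–10.
Epsilon vs Zeta: Zeta wins 17–8.
Epsilon beats Theta, Alpha; loses to Lambda, Beta, Zeta — 2 pairwise wins.

2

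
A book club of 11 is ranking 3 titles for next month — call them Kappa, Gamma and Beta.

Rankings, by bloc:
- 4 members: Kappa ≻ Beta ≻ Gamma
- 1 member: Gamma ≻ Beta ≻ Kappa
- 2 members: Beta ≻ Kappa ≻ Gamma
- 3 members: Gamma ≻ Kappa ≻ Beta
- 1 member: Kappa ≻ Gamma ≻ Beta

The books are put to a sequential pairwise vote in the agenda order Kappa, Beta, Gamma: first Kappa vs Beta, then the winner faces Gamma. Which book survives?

Kappa

Round 1: Kappa vs Beta — 8–3, Kappa advances.
Round 2: Kappa vs Gamma — 7–4, Kappa advances.
Kappa survives the agenda.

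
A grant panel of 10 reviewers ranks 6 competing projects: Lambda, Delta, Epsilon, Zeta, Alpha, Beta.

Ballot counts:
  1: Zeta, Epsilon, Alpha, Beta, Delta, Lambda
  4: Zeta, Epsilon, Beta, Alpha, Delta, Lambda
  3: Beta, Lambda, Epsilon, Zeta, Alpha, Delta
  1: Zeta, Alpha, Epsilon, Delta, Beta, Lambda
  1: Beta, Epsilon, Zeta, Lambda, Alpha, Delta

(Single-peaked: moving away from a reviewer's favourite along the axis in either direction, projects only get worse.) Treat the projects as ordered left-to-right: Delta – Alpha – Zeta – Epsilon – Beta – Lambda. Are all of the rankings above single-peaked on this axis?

yes

Axis positions: Delta=1, Alpha=2, Zeta=3, Epsilon=4, Beta=5, Lambda=6.
Faction 1 (peak Zeta at position 3): ranking walks positions 3-4-2-5-1-6, expanding outward from the peak — single-peaked.
Faction 2 (peak Zeta at position 3): ranking walks positions 3-4-5-2-1-6, expanding outward from the peak — single-peaked.
Faction 3 (peak Beta at position 5): ranking walks positions 5-6-4-3-2-1, expanding outward from the peak — single-peaked.
Faction 4 (peak Zeta at position 3): ranking walks positions 3-2-4-1-5-6, expanding outward from the peak — single-peaked.
Faction 5 (peak Beta at position 5): ranking walks positions 5-4-3-6-2-1, expanding outward from the peak — single-peaked.
Every ranking is single-peaked on this axis.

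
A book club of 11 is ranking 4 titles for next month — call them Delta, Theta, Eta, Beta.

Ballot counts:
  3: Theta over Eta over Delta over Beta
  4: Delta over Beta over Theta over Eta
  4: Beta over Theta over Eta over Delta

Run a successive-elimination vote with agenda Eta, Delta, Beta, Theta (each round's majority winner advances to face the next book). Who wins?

Beta

Round 1: Eta vs Delta — 7–4, Eta advances.
Round 2: Eta vs Beta — 3–8, Beta advances.
Round 3: Beta vs Theta — 8–3, Beta advances.
The agenda winner is Beta.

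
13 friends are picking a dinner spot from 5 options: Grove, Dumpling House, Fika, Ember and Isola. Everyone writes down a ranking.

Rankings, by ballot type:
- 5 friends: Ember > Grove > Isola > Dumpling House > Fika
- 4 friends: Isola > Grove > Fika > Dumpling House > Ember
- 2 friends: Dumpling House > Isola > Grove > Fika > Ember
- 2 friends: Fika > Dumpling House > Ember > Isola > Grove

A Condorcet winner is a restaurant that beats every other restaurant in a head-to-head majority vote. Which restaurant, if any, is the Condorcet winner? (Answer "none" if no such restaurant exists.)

none

Pairwise majorities:
Grove vs Dumpling House: 5+4 = 9 for Grove, 4 for Dumpling House — Grove by 9–4.
Grove vs Fika: Grove preferred on 5+4+2 = 11 ballots; Grove wins 11–2.
Grove–Ember: Ember 7–6.
Grove vs Isola: 5 to 8, Isola.
Dumpling House vs Fika: Dumpling House wins 7–6.
Dumpling House vs Ember: 4+2+2 = 8 for Dumpling House, 5 for Ember — Dumpling House by 8–5.
Dumpling House vs Isola: Dumpling House is ranked higher on 2+2 = 4 ballots, Isola on 9. Isola wins 9–4.
Fika vs Ember: Fika preferred on 4+2+2 = 8 ballots; Fika wins 8–5.
Fika vs Isola: 2 for Fika, 11 for Isola — Isola by 11–2.
Ember vs Isola: Ember preferred on 5+2 = 7 ballots; Ember wins 7–6.
Each restaurant drops at least one matchup (Grove loses to Ember; Dumpling House loses to Grove; Fika loses to Grove; Ember loses to Dumpling House; Isola loses to Ember); the cycle Grove beats Dumpling House beats Ember beats Grove rules out a Condorcet winner.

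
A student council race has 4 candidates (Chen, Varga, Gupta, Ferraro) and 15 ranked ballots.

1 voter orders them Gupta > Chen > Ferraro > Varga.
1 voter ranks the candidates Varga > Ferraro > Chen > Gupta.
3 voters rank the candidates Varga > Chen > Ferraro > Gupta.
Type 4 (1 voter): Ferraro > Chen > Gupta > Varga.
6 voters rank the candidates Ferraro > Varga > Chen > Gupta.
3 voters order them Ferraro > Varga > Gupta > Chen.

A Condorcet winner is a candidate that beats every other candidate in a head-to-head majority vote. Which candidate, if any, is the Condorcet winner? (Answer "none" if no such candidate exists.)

Check each pair by majority over 15 ballots:
Chen vs Varga: 1+1 = 2 for Chen, 13 for Varga — Varga by 13–2.
Chen vs Gupta: Chen preferred on 1+3+1+6 = 11 ballots; Chen wins 11–4.
Chen vs Ferraro: Chen is ranked higher on 1+3 = 4 ballots, Ferraro on 11. Ferraro wins 11–4.
Varga vs Gupta: Varga is ranked higher on 1+3+6+3 = 13 ballots, Gupta on 2. Varga wins 13–2.
Varga vs Ferraro: Varga preferred on 1+3 = 4 ballots; Ferraro wins 11–4.
Gupta vs Ferraro: 1 for Gupta, 14 for Ferraro — Ferraro by 14–1.
Ferraro defeats every rival head-to-head and is the Condorcet winner.

Ferraro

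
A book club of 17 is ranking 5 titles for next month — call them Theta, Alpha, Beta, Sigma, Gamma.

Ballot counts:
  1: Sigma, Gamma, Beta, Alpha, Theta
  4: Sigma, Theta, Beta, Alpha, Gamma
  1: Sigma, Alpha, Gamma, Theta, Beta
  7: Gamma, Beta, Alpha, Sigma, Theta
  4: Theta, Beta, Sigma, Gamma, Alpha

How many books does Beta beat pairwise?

Beta against each rival (17 members):
Beta vs Theta: Theta wins 9–8.
Beta–Alpha: Beta 16–1.
Beta vs Sigma: 7+4 = 11 for Beta, 6 for Sigma — Beta by 11–6.
Beta vs Gamma: 4+4 = 8 for Beta, 9 for Gamma — Gamma by 9–8.
Beta beats Alpha, Sigma; loses to Theta, Gamma — 2 pairwise wins.

2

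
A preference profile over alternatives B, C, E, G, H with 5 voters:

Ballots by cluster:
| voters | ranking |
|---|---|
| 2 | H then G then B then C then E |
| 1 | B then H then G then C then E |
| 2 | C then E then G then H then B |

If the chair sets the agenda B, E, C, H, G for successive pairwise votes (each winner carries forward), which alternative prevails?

H

Round 1: B vs E — 3–2, B advances.
Round 2: B vs C — 3–2, B advances.
Round 3: B vs H — 1–4, H advances.
Round 4: H vs G — 3–2, H advances.
The agenda winner is H.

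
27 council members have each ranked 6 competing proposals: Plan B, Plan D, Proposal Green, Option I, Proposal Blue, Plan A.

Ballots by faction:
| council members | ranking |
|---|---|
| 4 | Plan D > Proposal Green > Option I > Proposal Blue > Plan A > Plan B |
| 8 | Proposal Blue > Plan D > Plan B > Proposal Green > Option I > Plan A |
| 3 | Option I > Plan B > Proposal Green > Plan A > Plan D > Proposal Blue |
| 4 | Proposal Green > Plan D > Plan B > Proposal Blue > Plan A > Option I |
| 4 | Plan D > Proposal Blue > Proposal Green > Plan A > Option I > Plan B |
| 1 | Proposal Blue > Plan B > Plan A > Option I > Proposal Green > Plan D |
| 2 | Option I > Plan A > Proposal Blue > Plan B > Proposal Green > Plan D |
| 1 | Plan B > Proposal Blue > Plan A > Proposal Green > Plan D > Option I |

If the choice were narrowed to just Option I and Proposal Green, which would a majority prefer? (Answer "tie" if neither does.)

Proposal Green

Ballots ranking Option I above Proposal Green: 3 + 1 + 2 = 6.
Ballots ranking Proposal Green above Option I: 27 − 6 = 21.
Proposal Green wins the head-to-head 21–6.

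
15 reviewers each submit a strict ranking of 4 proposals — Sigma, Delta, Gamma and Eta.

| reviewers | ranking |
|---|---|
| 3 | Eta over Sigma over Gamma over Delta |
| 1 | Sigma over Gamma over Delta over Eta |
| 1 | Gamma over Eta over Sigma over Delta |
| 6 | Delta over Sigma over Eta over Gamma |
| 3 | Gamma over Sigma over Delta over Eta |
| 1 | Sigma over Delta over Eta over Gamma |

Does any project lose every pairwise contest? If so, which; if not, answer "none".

Head-to-head results (15 reviewers):
Sigma vs Delta: Sigma wins 9–6.
Sigma–Gamma: Sigma 11–4.
Sigma vs Eta: 1+6+3+1 = 11 for Sigma, 4 for Eta — Sigma by 11–4.
Delta vs Gamma: Delta is ranked higher on 6+1 = 7 ballots, Gamma on 8. Gamma wins 8–7.
Delta–Eta: Delta 11–4.
Gamma vs Eta: Eta, 10–5.
Every project wins at least one matchup (Sigma beats Delta; Delta beats Eta; Gamma beats Delta; Eta beats Gamma), so there is no Condorcet loser.

none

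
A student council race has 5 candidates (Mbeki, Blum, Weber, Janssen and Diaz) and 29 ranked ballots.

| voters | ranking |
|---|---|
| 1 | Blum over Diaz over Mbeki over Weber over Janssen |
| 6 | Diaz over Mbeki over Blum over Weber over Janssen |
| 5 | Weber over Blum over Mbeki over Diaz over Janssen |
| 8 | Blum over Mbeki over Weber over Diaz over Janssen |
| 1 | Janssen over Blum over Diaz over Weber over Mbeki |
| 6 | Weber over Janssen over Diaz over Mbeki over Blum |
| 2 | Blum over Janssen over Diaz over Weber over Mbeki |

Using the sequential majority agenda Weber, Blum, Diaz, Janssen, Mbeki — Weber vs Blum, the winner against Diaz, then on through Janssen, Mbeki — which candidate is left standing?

Blum

Round 1: Weber vs Blum — 11–18, Blum advances.
Round 2: Blum vs Diaz — 17–12, Blum advances.
Round 3: Blum vs Janssen — 22–7, Blum advances.
Round 4: Blum vs Mbeki — 17–12, Blum advances.
Blum survives the agenda.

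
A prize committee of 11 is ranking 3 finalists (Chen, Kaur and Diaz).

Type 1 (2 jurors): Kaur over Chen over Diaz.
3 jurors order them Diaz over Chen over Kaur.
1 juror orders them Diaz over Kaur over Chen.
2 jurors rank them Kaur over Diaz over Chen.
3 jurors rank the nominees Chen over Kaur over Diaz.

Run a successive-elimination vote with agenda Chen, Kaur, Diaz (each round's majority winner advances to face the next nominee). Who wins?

Round 1: Chen vs Kaur — 6–5, Chen advances.
Round 2: Chen vs Diaz — 5–6, Diaz advances.
The agenda winner is Diaz.

Diaz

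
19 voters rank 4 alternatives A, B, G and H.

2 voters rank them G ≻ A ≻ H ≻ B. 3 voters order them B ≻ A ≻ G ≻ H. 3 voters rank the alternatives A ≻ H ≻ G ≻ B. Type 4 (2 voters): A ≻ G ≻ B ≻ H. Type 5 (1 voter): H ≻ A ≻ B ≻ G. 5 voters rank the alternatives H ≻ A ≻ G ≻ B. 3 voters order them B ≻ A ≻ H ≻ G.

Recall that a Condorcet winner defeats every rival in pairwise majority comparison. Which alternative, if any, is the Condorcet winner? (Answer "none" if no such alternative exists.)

A

Head-to-head results (19 voters):
A vs B: 13 to 6, A.
A vs G: A preferred on 3+3+2+1+5+3 = 17 ballots; A wins 17–2.
A vs H: 13 to 6, A.
B vs G: 3+1+3 = 7 for B, 12 for G — G by 12–7.
B vs H: 3+2+3 = 8 for B, 11 for H — H by 11–8.
G vs H: G is ranked higher on 2+3+2 = 7 ballots, H on 12. H wins 12–7.
A wins every pairwise contest, so A is the Condorcet winner.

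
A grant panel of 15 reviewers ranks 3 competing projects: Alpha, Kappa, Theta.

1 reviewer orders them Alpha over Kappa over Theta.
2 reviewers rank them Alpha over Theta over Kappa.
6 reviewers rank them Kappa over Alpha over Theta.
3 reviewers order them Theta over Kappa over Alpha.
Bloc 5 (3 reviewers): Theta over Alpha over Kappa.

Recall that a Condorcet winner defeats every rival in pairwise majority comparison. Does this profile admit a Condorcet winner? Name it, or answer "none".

Check each pair by majority over 15 ballots:
Alpha vs Kappa: Kappa, 9–6.
Alpha vs Theta: Alpha, 9–6.
Kappa vs Theta: 1+6 = 7 for Kappa, 8 for Theta — Theta by 8–7.
Each project drops at least one matchup (Alpha loses to Kappa; Kappa loses to Theta; Theta loses to Alpha); the cycle Alpha → Theta → Kappa → Alpha rules out a Condorcet winner.

none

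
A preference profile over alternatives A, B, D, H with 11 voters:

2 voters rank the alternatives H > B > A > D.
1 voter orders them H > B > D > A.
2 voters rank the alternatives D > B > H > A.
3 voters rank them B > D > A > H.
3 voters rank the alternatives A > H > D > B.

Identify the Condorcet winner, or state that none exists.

Head-to-head results (11 voters):
A vs B: A preferred on 3 ballots; B wins 8–3.
A vs D: A is ranked higher on 2+3 = 5 ballots, D on 6. D wins 6–5.
A vs H: 6 to 5, A.
B vs D: 2+1+3 = 6 for B, 5 for D — B by 6–5.
B vs H: 2+3 = 5 for B, 6 for H — H by 6–5.
D vs H: 2+3 = 5 for D, 6 for H — H by 6–5.
Each alternative drops at least one matchup (A loses to B; B loses to H; D loses to B; H loses to A); the cycle A → H → B → A rules out a Condorcet winner.

none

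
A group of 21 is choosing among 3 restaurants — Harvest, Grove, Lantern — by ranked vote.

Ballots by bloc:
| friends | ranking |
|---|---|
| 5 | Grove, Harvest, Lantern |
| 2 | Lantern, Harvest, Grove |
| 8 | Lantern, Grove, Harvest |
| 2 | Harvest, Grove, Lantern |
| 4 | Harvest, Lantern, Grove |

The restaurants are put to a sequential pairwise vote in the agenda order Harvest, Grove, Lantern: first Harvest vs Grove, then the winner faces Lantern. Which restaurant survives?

Lantern

Round 1: Harvest vs Grove — 8–13, Grove advances.
Round 2: Grove vs Lantern — 7–14, Lantern advances.
The agenda winner is Lantern.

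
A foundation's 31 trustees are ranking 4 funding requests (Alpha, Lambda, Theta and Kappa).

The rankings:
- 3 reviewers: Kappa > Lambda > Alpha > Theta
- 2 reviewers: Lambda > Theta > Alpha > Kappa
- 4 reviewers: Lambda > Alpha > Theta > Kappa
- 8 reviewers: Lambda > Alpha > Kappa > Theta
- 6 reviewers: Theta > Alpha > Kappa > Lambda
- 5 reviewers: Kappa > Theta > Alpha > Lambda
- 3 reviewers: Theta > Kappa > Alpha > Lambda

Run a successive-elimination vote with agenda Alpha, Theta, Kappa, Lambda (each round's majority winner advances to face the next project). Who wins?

Kappa

Round 1: Alpha vs Theta — 15–16, Theta advances.
Round 2: Theta vs Kappa — 15–16, Kappa advances.
Round 3: Kappa vs Lambda — 17–14, Kappa advances.
Kappa survives the agenda.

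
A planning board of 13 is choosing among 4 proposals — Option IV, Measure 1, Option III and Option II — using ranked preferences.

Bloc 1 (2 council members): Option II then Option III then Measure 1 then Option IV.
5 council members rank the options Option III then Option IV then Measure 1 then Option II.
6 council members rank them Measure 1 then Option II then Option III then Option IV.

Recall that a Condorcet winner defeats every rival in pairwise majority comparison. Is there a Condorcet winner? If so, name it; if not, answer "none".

none

Head-to-head results (13 council members):
Option IV vs Measure 1: Option IV preferred on 5 ballots; Measure 1 wins 8–5.
Option IV vs Option III: 0 for Option IV, 13 for Option III — Option III by 13–0.
Option IV vs Option II: Option IV preferred on 5 ballots; Option II wins 8–5.
Measure 1 vs Option III: Measure 1 preferred on 6 ballots; Option III wins 7–6.
Measure 1 vs Option II: Measure 1 is ranked higher on 5+6 = 11 ballots, Option II on 2. Measure 1 wins 11–2.
Option III vs Option II: Option III preferred on 5 ballots; Option II wins 8–5.
Every option loses at least once (Option IV loses to Measure 1; Measure 1 loses to Option III; Option III loses to Option II; Option II loses to Measure 1). The majority relation contains the cycle Measure 1 → Option II → Option III → Measure 1, so there is no Condorcet winner.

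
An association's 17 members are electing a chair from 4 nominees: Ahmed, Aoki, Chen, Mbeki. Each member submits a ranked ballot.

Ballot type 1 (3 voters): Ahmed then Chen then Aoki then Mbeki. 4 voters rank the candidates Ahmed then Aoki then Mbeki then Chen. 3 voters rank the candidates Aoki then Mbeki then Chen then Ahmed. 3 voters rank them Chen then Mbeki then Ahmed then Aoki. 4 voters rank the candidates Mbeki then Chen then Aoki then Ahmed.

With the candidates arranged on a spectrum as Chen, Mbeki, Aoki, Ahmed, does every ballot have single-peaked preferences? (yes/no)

no

Axis positions: Chen=1, Mbeki=2, Aoki=3, Ahmed=4.
Ballot type 1: ranking walks positions 4-1-3-2; Chen is ranked above Aoki even though Aoki lies between Chen and the peak Ahmed on the axis — preferences dip and rise again. Not single-peaked.
Ballot type 2 (peak Ahmed at position 4): ranking walks positions 4-3-2-1, expanding outward from the peak — single-peaked.
Ballot type 3 (peak Aoki at position 3): ranking walks positions 3-2-1-4, expanding outward from the peak — single-peaked.
Ballot type 4: ranking walks positions 1-2-4-3; Ahmed is ranked above Aoki even though Aoki lies between Ahmed and the peak Chen on the axis — preferences dip and rise again. Not single-peaked.
Ballot type 5 (peak Mbeki at position 2): ranking walks positions 2-1-3-4, expanding outward from the peak — single-peaked.
Ballot type 1 violates single-peakedness, so the profile is not single-peaked on this axis.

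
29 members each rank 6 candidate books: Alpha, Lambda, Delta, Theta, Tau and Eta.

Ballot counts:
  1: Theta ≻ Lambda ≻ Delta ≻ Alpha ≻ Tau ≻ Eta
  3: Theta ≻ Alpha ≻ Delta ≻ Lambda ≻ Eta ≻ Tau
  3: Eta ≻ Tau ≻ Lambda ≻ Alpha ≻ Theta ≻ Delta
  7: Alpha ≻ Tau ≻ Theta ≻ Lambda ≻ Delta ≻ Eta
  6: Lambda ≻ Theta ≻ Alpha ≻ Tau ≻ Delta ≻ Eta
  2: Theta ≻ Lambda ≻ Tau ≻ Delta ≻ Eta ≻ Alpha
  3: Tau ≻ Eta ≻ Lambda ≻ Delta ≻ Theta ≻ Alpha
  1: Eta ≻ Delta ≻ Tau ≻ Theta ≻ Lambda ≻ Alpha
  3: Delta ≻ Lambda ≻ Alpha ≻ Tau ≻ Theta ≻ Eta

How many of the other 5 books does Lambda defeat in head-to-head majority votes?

5

Lambda against each rival (29 members):
Lambda vs Alpha: Lambda wins 19–10.
Lambda vs Delta: 22 to 7, Lambda.
Lambda vs Theta: Lambda preferred on 3+6+3+3 = 15 ballots; Lambda wins 15–14.
Lambda–Tau: Lambda 15–14.
Lambda vs Eta: Lambda preferred on 1+3+7+6+2+3 = 22 ballots; Lambda wins 22–7.
Lambda beats Alpha, Delta, Theta, Tau, Eta — 5 pairwise wins.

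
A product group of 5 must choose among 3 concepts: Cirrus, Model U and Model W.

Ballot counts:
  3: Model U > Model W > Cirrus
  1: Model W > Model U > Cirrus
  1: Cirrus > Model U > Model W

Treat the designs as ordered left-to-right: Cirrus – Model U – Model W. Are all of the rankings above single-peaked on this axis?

Axis positions: Cirrus=1, Model U=2, Model W=3.
Faction 1 (peak Model U at position 2): ranking walks positions 2-3-1, expanding outward from the peak — single-peaked.
Faction 2 (peak Model W at position 3): ranking walks positions 3-2-1, expanding outward from the peak — single-peaked.
Faction 3 (peak Cirrus at position 1): ranking walks positions 1-2-3, expanding outward from the peak — single-peaked.
Every ranking is single-peaked on this axis.

yes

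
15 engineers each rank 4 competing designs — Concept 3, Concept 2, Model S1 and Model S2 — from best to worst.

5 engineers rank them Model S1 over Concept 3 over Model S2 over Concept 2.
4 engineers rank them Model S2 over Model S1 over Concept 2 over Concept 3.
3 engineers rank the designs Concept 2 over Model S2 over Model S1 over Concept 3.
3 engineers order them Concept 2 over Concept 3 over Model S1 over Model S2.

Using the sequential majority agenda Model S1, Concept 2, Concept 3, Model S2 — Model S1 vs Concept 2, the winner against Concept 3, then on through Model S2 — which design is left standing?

Round 1: Model S1 vs Concept 2 — 9–6, Model S1 advances.
Round 2: Model S1 vs Concept 3 — 12–3, Model S1 advances.
Round 3: Model S1 vs Model S2 — 8–7, Model S1 advances.
The agenda winner is Model S1.

Model S1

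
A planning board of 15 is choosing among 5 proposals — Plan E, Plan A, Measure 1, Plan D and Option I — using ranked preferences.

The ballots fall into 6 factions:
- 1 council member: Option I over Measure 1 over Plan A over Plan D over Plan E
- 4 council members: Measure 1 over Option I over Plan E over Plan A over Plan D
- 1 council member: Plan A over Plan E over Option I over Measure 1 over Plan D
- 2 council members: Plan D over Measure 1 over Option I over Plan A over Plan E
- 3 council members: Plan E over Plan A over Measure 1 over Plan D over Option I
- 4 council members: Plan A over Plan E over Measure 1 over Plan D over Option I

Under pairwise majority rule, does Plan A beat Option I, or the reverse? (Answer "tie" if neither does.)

Ballots ranking Plan A above Option I: 1 + 3 + 4 = 8.
Ballots ranking Option I above Plan A: 15 − 8 = 7.
Plan A wins the head-to-head 8–7.

Plan A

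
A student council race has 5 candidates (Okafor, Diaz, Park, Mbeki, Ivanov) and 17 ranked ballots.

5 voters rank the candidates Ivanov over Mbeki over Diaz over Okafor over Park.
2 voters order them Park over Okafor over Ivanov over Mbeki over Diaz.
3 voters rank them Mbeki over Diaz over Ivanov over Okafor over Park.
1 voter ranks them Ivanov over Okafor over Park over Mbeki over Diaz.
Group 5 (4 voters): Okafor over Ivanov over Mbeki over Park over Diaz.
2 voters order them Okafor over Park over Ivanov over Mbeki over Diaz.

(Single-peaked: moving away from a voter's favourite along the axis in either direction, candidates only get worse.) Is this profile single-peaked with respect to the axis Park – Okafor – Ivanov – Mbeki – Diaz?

Axis positions: Park=1, Okafor=2, Ivanov=3, Mbeki=4, Diaz=5.
Group 1 (peak Ivanov at position 3): ranking walks positions 3-4-5-2-1, expanding outward from the peak — single-peaked.
Group 2 (peak Park at position 1): ranking walks positions 1-2-3-4-5, expanding outward from the peak — single-peaked.
Group 3 (peak Mbeki at position 4): ranking walks positions 4-5-3-2-1, expanding outward from the peak — single-peaked.
Group 4 (peak Ivanov at position 3): ranking walks positions 3-2-1-4-5, expanding outward from the peak — single-peaked.
Group 5 (peak Okafor at position 2): ranking walks positions 2-3-4-1-5, expanding outward from the peak — single-peaked.
Group 6 (peak Okafor at position 2): ranking walks positions 2-1-3-4-5, expanding outward from the peak — single-peaked.
Every ranking is single-peaked on this axis.

yes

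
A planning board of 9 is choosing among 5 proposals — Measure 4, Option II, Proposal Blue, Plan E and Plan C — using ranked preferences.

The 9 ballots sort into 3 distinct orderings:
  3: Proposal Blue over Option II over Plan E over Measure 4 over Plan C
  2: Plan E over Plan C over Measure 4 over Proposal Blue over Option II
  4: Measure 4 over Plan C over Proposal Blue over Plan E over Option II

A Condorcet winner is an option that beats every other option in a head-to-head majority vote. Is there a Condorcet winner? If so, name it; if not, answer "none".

none

Check each pair by majority over 9 ballots:
Measure 4 vs Option II: Measure 4, 6–3.
Measure 4 vs Proposal Blue: 6 to 3, Measure 4.
Measure 4 vs Plan E: 4 for Measure 4, 5 for Plan E — Plan E by 5–4.
Measure 4 vs Plan C: Measure 4 preferred on 3+4 = 7 ballots; Measure 4 wins 7–2.
Option II vs Proposal Blue: 0 to 9, Proposal Blue.
Option II vs Plan E: 3 for Option II, 6 for Plan E — Plan E by 6–3.
Option II–Plan C: Plan C 6–3.
Proposal Blue vs Plan E: Proposal Blue is ranked higher on 3+4 = 7 ballots, Plan E on 2. Proposal Blue wins 7–2.
Proposal Blue vs Plan C: 3 to 6, Plan C.
Plan E–Plan C: Plan E 5–4.
Each option drops at least one matchup (Measure 4 loses to Plan E; Option II loses to Measure 4; Proposal Blue loses to Measure 4; Plan E loses to Proposal Blue; Plan C loses to Measure 4); the cycle Measure 4 beats Proposal Blue beats Plan E beats Measure 4 rules out a Condorcet winner.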